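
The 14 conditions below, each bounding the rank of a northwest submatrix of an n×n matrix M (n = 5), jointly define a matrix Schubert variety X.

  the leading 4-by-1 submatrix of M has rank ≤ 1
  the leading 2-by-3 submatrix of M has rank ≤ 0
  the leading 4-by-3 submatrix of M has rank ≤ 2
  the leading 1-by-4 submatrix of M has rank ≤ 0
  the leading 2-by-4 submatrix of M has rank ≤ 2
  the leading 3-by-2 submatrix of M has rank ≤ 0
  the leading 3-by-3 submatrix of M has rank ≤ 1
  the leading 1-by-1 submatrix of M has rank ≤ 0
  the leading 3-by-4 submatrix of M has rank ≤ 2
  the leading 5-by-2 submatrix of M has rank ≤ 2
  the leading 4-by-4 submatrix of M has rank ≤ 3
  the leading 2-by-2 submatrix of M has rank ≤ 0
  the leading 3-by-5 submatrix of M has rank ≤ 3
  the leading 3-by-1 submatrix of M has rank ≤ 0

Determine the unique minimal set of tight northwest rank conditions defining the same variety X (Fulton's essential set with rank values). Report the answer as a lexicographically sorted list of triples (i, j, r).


Propagating the 14 rank bounds to every northwest block:

  R[1]: 0 | 0 | 0 | 0 | 1
  R[2]: 0 | 0 | 0 | 1 | 2
  R[3]: 0 | 0 | 1 | 2 | 3
  R[4]: 1 | 1 | 2 | 3 | 4
  R[5]: 1 | 2 | 3 | 4 | 5

the unique w with this rank table is (5, 4, 3, 1, 2).

3 SE-corners of the 9-cell Rothe diagram give Ess(w):

[(1, 4, 0), (2, 3, 0), (3, 2, 0)]


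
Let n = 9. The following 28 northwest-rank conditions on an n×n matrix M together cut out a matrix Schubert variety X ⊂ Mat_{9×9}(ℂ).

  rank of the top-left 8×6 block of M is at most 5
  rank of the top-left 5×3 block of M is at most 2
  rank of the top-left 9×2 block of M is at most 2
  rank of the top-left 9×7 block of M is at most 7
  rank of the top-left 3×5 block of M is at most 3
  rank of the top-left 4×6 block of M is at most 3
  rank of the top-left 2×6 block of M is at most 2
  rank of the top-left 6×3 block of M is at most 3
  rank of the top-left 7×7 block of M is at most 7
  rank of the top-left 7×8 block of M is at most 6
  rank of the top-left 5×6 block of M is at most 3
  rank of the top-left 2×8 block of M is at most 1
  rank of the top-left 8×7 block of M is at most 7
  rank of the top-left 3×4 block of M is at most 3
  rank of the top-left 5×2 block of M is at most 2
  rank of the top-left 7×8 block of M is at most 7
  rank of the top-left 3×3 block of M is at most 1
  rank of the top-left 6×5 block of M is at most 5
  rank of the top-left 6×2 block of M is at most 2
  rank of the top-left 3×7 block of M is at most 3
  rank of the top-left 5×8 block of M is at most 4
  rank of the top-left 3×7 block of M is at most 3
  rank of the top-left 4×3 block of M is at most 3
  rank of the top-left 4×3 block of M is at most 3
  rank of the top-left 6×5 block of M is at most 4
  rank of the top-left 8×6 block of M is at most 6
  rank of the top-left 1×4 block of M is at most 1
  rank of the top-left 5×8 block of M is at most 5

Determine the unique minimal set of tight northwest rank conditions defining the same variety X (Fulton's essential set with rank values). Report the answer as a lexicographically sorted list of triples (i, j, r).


Rank table r_w(9×9) implied by the 28 constraints:

  i=1: 1 | 1 | 1 | 1 | 1 | 1 | 1 | 1 | 1
  i=2: 1 | 1 | 1 | 1 | 1 | 1 | 1 | 1 | 2
  i=3: 1 | 1 | 1 | 2 | 2 | 2 | 2 | 2 | 3
  i=4: 1 | 2 | 2 | 3 | 3 | 3 | 3 | 3 | 4
  i=5: 1 | 2 | 2 | 3 | 3 | 3 | 4 | 4 | 5
  i=6: 1 | 2 | 3 | 4 | 4 | 4 | 5 | 5 | 6
  i=7: 1 | 2 | 3 | 4 | 5 | 5 | 6 | 6 | 7
  i=8: 1 | 2 | 3 | 4 | 5 | 5 | 6 | 7 | 8
  i=9: 1 | 2 | 3 | 4 | 5 | 6 | 7 | 8 | 9

so w = (1, 9, 4, 2, 7, 3, 5, 8, 6).

Fulton essential set (5 of the 13 Rothe cells):

[(2, 8, 1), (3, 3, 1), (5, 3, 2), (5, 6, 3), (8, 6, 5)]


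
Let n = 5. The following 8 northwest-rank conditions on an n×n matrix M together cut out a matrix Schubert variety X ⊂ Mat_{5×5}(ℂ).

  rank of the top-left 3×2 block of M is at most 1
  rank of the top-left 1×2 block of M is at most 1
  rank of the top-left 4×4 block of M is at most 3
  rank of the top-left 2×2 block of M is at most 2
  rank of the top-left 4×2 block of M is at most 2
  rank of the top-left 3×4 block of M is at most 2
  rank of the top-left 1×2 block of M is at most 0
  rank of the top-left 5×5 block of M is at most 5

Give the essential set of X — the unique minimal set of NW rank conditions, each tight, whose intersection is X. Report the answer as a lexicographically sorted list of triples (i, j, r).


Rank table r_w(5×5) implied by the 8 constraints:

  i=1: 0 | 0 | 1 | 1 | 1
  i=2: 1 | 1 | 2 | 2 | 2
  i=3: 1 | 1 | 2 | 2 | 3
  i=4: 1 | 2 | 3 | 3 | 4
  i=5: 1 | 2 | 3 | 4 | 5

the unique w with this rank table is (3, 1, 5, 2, 4).

|D(w)|=4, |Ess(w)|=3:

[(1, 2, 0), (3, 2, 1), (3, 4, 2)]


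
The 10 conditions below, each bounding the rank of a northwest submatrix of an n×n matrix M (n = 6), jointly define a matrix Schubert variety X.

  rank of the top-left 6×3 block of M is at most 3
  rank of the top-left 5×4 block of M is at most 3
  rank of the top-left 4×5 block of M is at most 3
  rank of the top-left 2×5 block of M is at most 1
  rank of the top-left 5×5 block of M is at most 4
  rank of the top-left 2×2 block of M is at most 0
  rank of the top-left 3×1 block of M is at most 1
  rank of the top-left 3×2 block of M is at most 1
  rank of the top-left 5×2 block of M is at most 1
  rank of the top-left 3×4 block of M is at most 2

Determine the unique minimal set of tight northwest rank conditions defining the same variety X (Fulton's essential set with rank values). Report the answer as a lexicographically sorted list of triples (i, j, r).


Computing R[i][j] = min implied NW-rank bound (n=6, 10 conditions):

  0  0  1  1  1  1
  0  0  1  1  1  2
  1  1  2  2  2  3
  1  1  2  3  3  4
  1  1  2  3  4  5
  1  2  3  4  5  6

hence w(1..6) = (3, 6, 1, 4, 5, 2).

3 SE-corners of the 8-cell Rothe diagram give Ess(w):

[(2, 2, 0), (2, 5, 1), (5, 2, 1)]


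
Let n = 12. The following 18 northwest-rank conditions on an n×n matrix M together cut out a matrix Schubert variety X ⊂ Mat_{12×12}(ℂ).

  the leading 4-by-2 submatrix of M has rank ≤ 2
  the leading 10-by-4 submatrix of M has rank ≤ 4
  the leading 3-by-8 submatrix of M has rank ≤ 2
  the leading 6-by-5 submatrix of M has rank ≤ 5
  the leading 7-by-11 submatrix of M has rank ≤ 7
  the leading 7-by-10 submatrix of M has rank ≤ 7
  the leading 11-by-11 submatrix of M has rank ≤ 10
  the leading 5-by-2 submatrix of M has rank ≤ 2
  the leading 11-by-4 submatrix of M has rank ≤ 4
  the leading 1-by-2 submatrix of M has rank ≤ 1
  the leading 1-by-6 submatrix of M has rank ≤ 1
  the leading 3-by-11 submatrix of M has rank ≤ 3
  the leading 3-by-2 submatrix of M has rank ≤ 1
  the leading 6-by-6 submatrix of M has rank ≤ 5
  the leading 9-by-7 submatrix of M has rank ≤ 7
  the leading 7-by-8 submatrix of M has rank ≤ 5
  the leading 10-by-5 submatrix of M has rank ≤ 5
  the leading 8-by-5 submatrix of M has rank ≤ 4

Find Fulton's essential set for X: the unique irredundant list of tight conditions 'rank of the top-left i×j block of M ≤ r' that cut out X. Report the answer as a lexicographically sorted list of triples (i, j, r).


The tightest implied rank at each (i,j), from the 18 conditions:

  i=1: 1  1  1  1  1  1  1  1  1  1  1  1
  i=2: 1  1  2  2  2  2  2  2  2  2  2  2
  i=3: 1  1  2  2  2  2  2  2  3  3  3  3
  i=4: 1  2  3  3  3  3  3  3  4  4  4  4
  i=5: 1  2  3  4  4  4  4  4  5  5  5  5
  i=6: 1  2  3  4  4  5  5  5  6  6  6  6
  i=7: 1  2  3  4  4  5  5  5  6  7  7  7
  i=8: 1  2  3  4  4  5  6  6  7  8  8  8
  i=9: 1  2  3  4  5  6  7  7  8  9  9  9
  i=10: 1  2  3  4  5  6  7  8  9  10  10  10
  i=11: 1  2  3  4  5  6  7  8  9  10  10  11
  i=12: 1  2  3  4  5  6  7  8  9  10  11  12

hence w(1..12) = (1, 3, 9, 2, 4, 6, 10, 7, 5, 8, 12, 11).

5 SE-corners of the 13-cell Rothe diagram give Ess(w):

[(3, 2, 1), (3, 8, 2), (7, 8, 5), (8, 5, 4), (11, 11, 10)]


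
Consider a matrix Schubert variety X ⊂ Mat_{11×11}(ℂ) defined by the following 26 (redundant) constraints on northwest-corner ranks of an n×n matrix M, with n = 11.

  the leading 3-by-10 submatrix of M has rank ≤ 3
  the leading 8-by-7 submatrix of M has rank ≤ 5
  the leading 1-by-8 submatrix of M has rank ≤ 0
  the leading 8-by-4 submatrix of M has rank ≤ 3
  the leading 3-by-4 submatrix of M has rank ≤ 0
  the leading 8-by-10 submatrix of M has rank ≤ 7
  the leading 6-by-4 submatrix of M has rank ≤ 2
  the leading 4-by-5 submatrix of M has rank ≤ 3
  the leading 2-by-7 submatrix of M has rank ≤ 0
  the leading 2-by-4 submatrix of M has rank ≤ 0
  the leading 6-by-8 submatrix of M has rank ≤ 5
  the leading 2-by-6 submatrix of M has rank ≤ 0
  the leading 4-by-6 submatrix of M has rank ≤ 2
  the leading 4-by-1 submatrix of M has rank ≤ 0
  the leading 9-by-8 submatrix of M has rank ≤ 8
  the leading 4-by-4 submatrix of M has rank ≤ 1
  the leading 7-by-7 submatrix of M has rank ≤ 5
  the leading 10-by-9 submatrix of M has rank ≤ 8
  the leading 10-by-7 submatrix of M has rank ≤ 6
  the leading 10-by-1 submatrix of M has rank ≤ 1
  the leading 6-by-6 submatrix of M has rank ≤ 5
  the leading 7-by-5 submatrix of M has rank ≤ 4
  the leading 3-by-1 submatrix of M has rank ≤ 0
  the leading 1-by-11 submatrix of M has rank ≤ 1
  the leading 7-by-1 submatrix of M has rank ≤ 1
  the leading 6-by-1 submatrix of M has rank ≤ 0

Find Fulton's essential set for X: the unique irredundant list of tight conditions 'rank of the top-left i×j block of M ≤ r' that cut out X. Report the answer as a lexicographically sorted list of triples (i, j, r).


Propagating the 26 rank bounds to every northwest block:

  0, 0, 0, 0, 0, 0, 0, 0, 1, 1, 1
  0, 0, 0, 0, 0, 0, 0, 1, 2, 2, 2
  0, 0, 0, 0, 1, 1, 1, 2, 3, 3, 3
  0, 1, 1, 1, 2, 2, 2, 3, 4, 4, 4
  0, 1, 2, 2, 3, 3, 3, 4, 5, 5, 5
  0, 1, 2, 2, 3, 4, 4, 5, 6, 6, 6
  1, 2, 3, 3, 4, 5, 5, 6, 7, 7, 7
  1, 2, 3, 3, 4, 5, 5, 6, 7, 7, 8
  1, 2, 3, 4, 5, 6, 6, 7, 8, 8, 9
  1, 2, 3, 4, 5, 6, 6, 7, 8, 9, 10
  1, 2, 3, 4, 5, 6, 7, 8, 9, 10, 11

second differences of R give the permutation w = (9, 8, 5, 2, 3, 6, 1, 11, 4, 10, 7).

9 SE-corners of the 27-cell Rothe diagram give Ess(w):

[(1, 8, 0), (2, 7, 0), (3, 4, 0), (6, 1, 0), (6, 4, 2), (8, 4, 3), (8, 7, 5), (8, 10, 7), (10, 7, 6)]


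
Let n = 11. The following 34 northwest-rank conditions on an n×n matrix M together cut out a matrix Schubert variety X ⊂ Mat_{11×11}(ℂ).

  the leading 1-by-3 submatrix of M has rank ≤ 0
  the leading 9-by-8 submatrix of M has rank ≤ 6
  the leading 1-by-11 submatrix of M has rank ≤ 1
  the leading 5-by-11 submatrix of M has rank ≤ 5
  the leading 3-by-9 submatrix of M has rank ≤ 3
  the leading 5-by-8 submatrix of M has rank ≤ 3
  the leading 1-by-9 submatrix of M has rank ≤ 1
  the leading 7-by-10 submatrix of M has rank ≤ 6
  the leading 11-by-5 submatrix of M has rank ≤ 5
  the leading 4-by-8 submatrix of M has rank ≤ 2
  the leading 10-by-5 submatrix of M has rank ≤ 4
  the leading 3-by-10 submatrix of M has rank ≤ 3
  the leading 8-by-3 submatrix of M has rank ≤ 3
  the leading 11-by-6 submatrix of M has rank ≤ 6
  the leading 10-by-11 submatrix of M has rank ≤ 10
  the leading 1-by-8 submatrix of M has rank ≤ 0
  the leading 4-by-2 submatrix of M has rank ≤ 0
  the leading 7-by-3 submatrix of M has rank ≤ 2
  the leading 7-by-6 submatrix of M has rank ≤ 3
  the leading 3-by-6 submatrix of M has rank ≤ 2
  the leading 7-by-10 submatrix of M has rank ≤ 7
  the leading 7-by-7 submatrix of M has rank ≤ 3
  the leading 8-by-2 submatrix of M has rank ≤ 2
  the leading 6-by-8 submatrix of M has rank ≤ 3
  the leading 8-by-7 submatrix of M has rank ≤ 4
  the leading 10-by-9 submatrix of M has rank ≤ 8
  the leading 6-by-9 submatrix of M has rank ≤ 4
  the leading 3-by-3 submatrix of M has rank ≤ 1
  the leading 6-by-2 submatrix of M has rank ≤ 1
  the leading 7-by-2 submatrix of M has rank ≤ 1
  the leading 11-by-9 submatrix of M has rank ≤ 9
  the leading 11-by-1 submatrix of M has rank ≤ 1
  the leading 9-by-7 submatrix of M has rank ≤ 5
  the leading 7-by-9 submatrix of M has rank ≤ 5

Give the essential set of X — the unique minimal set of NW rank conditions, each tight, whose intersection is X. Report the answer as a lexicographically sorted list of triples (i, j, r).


Rank table r_w(11×11) implied by the 34 constraints:

  0 | 0 | 0 | 0 | 0 | 0 | 0 | 0 | 1 | 1 | 1
  0 | 0 | 1 | 1 | 1 | 1 | 1 | 1 | 2 | 2 | 2
  0 | 0 | 1 | 2 | 2 | 2 | 2 | 2 | 3 | 3 | 3
  0 | 0 | 1 | 2 | 2 | 2 | 2 | 2 | 3 | 4 | 4
  1 | 1 | 2 | 3 | 3 | 3 | 3 | 3 | 4 | 5 | 5
  1 | 1 | 2 | 3 | 3 | 3 | 3 | 3 | 4 | 5 | 6
  1 | 1 | 2 | 3 | 3 | 3 | 3 | 4 | 5 | 6 | 7
  1 | 2 | 3 | 4 | 4 | 4 | 4 | 5 | 6 | 7 | 8
  1 | 2 | 3 | 4 | 4 | 5 | 5 | 6 | 7 | 8 | 9
  1 | 2 | 3 | 4 | 4 | 5 | 6 | 7 | 8 | 9 | 10
  1 | 2 | 3 | 4 | 5 | 6 | 7 | 8 | 9 | 10 | 11

giving w = (9, 3, 4, 10, 1, 11, 8, 2, 6, 7, 5) via Δ²R.

D(w) has 29 cells with 7 SE-corners; essential set:

[(1, 8, 0), (4, 2, 0), (4, 8, 2), (6, 8, 3), (7, 2, 1), (7, 7, 3), (10, 5, 4)]


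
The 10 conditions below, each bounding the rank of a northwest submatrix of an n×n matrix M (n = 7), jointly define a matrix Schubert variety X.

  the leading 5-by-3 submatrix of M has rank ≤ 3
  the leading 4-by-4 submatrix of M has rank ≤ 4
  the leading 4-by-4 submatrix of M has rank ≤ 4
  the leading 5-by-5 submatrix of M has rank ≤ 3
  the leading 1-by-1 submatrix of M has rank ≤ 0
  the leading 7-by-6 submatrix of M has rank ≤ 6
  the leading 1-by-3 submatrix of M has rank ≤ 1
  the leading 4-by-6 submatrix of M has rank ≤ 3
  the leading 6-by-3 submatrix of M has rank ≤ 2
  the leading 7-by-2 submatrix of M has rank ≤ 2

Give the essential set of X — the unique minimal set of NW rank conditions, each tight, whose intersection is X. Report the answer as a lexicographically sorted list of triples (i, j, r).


Propagating the 10 rank bounds to every northwest block:

  0 | 1 | 1 | 1 | 1 | 1 | 1
  1 | 2 | 2 | 2 | 2 | 2 | 2
  1 | 2 | 2 | 3 | 3 | 3 | 3
  1 | 2 | 2 | 3 | 3 | 3 | 4
  1 | 2 | 2 | 3 | 3 | 4 | 5
  1 | 2 | 2 | 3 | 4 | 5 | 6
  1 | 2 | 3 | 4 | 5 | 6 | 7

reading off 1-entries of Δ²R: w = (2, 1, 4, 7, 6, 5, 3).

Rothe diagram D(w) (8 cells), 4 SE-corners (essential conditions):

[(1, 1, 0), (4, 6, 3), (5, 5, 3), (6, 3, 2)]


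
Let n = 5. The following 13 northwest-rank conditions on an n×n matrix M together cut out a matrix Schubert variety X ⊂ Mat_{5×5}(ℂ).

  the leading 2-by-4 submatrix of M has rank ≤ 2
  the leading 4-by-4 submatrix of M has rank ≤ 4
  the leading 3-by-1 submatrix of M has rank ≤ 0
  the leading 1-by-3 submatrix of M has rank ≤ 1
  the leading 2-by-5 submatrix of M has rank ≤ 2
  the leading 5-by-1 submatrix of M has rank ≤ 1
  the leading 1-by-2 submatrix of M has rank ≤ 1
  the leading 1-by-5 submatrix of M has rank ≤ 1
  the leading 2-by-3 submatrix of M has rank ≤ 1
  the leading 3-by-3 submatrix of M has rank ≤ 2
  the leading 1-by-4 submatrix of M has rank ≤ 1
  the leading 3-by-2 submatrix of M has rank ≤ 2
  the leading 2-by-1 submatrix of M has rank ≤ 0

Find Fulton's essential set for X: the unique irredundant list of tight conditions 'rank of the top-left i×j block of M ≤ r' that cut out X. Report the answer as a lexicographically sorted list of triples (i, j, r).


Computing R[i][j] = min implied NW-rank bound (n=5, 13 conditions):

  i=1: 0  1  1  1  1
  i=2: 0  1  1  2  2
  i=3: 0  1  2  3  3
  i=4: 1  2  3  4  4
  i=5: 1  2  3  4  5

reading off 1-entries of Δ²R: w = (2, 4, 3, 1, 5).

Fulton essential set (2 of the 4 Rothe cells):

[(2, 3, 1), (3, 1, 0)]


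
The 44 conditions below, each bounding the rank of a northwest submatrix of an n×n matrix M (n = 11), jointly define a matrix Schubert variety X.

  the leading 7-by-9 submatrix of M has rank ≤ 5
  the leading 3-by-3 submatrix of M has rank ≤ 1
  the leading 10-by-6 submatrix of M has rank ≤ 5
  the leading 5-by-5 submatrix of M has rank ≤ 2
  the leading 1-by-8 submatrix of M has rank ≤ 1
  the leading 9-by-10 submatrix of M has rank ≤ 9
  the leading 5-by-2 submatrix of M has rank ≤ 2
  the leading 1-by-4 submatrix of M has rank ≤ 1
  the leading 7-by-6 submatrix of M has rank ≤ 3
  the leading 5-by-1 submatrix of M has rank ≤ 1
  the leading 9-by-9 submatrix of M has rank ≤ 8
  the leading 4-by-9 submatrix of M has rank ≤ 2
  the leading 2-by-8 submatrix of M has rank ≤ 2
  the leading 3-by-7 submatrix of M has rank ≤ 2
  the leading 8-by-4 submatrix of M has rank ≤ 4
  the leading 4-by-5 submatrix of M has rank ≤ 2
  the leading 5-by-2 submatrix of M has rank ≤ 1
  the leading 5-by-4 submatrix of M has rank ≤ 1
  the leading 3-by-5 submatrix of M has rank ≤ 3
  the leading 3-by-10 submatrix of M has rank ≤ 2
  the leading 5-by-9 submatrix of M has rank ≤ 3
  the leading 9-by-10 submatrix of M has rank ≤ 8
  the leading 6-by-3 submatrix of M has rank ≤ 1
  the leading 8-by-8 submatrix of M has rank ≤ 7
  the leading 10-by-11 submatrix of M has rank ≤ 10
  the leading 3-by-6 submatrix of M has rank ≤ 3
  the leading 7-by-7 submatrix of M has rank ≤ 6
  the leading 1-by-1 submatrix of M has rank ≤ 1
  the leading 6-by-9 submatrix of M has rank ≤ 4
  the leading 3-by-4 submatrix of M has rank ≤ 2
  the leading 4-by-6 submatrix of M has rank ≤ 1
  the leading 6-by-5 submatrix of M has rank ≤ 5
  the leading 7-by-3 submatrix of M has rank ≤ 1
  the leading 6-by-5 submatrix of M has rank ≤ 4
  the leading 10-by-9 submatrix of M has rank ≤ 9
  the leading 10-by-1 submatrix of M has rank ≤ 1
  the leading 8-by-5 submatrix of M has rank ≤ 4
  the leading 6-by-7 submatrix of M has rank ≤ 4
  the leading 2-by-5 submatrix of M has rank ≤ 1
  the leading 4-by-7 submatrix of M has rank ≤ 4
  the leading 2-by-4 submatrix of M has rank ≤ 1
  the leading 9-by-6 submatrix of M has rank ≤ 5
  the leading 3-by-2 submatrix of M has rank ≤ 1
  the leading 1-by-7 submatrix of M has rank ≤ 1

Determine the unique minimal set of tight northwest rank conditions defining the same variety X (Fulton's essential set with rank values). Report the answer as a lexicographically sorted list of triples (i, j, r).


Propagating the 44 rank bounds to every northwest block:

  i=1: 1 1 1 1 1 1 1 1 1 1 1
  i=2: 1 1 1 1 1 1 2 2 2 2 2
  i=3: 1 1 1 1 1 1 2 2 2 2 3
  i=4: 1 1 1 1 1 1 2 2 2 3 4
  i=5: 1 1 1 1 2 2 3 3 3 4 5
  i=6: 1 1 1 2 3 3 4 4 4 5 6
  i=7: 1 1 1 2 3 3 4 5 5 6 7
  i=8: 1 2 2 3 4 4 5 6 6 7 8
  i=9: 1 2 3 4 5 5 6 7 7 8 9
  i=10: 1 2 3 4 5 5 6 7 8 9 10
  i=11: 1 2 3 4 5 6 7 8 9 10 11

reading off 1-entries of Δ²R: w = (1, 7, 11, 10, 5, 4, 8, 2, 3, 9, 6).

ℓ(w)=29; the 7 essential cells (i,j,r):

[(3, 10, 2), (4, 6, 1), (4, 9, 2), (5, 4, 1), (7, 3, 1), (7, 6, 3), (10, 6, 5)]


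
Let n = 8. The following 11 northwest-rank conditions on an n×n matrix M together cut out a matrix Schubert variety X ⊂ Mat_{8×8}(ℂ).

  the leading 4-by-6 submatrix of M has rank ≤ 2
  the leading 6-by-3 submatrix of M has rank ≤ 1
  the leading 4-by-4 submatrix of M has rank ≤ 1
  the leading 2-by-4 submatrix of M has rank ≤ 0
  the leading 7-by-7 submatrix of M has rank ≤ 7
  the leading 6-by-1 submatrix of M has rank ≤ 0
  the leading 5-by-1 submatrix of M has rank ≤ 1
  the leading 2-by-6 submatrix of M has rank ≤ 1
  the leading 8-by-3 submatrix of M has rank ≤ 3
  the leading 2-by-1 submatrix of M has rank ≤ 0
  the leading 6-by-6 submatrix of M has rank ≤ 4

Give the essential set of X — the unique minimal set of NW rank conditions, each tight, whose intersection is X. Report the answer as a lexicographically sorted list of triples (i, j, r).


Reconstructing r_w from the 11 given conditions:

  row 1: 0, 0, 0, 0, 1, 1, 1, 1
  row 2: 0, 0, 0, 0, 1, 1, 2, 2
  row 3: 0, 1, 1, 1, 2, 2, 3, 3
  row 4: 0, 1, 1, 1, 2, 2, 3, 4
  row 5: 0, 1, 1, 2, 3, 3, 4, 5
  row 6: 0, 1, 1, 2, 3, 4, 5, 6
  row 7: 1, 2, 2, 3, 4, 5, 6, 7
  row 8: 1, 2, 3, 4, 5, 6, 7, 8

giving w = (5, 7, 2, 8, 4, 6, 1, 3) via Δ²R.

|D(w)|=18, |Ess(w)|=6:

[(2, 4, 0), (2, 6, 1), (4, 4, 1), (4, 6, 2), (6, 1, 0), (6, 3, 1)]


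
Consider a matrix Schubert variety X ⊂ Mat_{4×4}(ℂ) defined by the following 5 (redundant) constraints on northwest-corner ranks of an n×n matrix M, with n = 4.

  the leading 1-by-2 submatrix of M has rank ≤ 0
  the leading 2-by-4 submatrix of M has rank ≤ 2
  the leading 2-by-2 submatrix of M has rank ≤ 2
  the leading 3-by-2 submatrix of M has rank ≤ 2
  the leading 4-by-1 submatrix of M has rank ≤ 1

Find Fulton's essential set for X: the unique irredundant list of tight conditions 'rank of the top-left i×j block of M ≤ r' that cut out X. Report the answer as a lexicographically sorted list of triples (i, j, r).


The tightest implied rank at each (i,j), from the 5 conditions:

  R[1]: 0 0 1 1
  R[2]: 1 1 2 2
  R[3]: 1 2 3 3
  R[4]: 1 2 3 4

reading off 1-entries of Δ²R: w = (3, 1, 2, 4).

Rothe diagram D(w) (2 cells), 1 SE-corner (essential condition):

[(1, 2, 0)]


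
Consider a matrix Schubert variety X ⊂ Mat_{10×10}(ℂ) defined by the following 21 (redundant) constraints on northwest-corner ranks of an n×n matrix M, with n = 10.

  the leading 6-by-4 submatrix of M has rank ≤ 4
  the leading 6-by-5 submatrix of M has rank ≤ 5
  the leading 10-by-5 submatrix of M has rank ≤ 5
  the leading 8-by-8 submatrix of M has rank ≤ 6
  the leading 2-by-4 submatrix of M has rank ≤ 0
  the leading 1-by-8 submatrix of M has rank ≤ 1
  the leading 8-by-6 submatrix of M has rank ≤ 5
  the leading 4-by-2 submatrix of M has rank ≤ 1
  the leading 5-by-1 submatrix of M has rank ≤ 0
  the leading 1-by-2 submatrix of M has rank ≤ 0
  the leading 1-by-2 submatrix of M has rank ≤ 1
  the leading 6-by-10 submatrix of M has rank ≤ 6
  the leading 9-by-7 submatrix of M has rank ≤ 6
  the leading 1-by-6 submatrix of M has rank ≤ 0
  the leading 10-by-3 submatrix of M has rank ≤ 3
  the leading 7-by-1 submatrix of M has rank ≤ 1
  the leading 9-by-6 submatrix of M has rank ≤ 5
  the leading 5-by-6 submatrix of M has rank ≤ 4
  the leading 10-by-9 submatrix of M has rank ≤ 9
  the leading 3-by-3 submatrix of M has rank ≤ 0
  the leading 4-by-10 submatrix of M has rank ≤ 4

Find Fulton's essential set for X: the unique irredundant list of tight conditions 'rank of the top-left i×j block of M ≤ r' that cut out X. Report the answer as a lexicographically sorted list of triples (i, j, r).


Reconstructing r_w from the 21 given conditions:

  i=1: 0  0  0  0  0  0  1  1  1  1
  i=2: 0  0  0  0  1  1  2  2  2  2
  i=3: 0  0  0  1  2  2  3  3  3  3
  i=4: 0  1  1  2  3  3  4  4  4  4
  i=5: 0  1  2  3  4  4  5  5  5  5
  i=6: 1  2  3  4  5  5  6  6  6  6
  i=7: 1  2  3  4  5  5  6  6  7  7
  i=8: 1  2  3  4  5  5  6  6  7  8
  i=9: 1  2  3  4  5  5  6  7  8  9
  i=10: 1  2  3  4  5  6  7  8  9  10

hence w(1..10) = (7, 5, 4, 2, 3, 1, 9, 10, 8, 6).

Fulton essential set (6 of the 20 Rothe cells):

[(1, 6, 0), (2, 4, 0), (3, 3, 0), (5, 1, 0), (8, 8, 6), (9, 6, 5)]


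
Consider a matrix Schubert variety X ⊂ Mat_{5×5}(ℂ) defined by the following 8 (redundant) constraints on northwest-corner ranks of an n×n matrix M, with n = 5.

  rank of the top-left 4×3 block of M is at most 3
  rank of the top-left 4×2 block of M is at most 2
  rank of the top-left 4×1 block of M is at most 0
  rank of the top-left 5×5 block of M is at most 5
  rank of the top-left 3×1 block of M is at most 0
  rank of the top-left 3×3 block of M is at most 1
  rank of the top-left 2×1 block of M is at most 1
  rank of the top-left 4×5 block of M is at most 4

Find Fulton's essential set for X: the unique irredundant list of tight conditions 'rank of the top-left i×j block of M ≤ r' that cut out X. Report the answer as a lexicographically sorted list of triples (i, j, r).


Rank table r_w(5×5) implied by the 8 constraints:

  row 1: 0 1 1 1 1
  row 2: 0 1 1 2 2
  row 3: 0 1 1 2 3
  row 4: 0 1 2 3 4
  row 5: 1 2 3 4 5

so w = (2, 4, 5, 3, 1).

D(w) has 6 cells with 2 SE-corners; essential set:

[(3, 3, 1), (4, 1, 0)]


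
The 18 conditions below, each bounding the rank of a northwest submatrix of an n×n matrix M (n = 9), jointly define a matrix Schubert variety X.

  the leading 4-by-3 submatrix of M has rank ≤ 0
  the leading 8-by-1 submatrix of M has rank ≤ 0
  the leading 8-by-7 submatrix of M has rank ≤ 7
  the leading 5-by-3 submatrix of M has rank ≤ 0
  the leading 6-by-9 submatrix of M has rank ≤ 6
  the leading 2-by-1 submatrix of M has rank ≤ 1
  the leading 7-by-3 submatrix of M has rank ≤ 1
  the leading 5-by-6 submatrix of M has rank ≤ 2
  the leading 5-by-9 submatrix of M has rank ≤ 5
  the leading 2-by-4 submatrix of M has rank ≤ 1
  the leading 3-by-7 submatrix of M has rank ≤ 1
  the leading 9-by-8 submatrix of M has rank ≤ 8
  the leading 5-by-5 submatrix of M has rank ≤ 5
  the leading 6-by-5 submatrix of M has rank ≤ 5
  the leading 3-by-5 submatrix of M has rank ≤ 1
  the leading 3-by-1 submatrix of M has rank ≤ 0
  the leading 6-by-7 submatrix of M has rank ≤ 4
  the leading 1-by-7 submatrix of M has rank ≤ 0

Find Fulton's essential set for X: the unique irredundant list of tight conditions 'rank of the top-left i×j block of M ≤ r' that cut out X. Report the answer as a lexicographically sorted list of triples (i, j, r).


Propagating the 18 rank bounds to every northwest block:

  0  0  0  0  0  0  0  1  1
  0  0  0  1  1  1  1  2  2
  0  0  0  1  1  1  1  2  3
  0  0  0  1  2  2  2  3  4
  0  0  0  1  2  2  3  4  5
  0  1  1  2  3  3  4  5  6
  0  1  1  2  3  4  5  6  7
  0  1  2  3  4  5  6  7  8
  1  2  3  4  5  6  7  8  9

reading off 1-entries of Δ²R: w = (8, 4, 9, 5, 7, 2, 6, 3, 1).

D(w) has 27 cells with 6 SE-corners; essential set:

[(1, 7, 0), (3, 7, 1), (5, 3, 0), (5, 6, 2), (7, 3, 1), (8, 1, 0)]


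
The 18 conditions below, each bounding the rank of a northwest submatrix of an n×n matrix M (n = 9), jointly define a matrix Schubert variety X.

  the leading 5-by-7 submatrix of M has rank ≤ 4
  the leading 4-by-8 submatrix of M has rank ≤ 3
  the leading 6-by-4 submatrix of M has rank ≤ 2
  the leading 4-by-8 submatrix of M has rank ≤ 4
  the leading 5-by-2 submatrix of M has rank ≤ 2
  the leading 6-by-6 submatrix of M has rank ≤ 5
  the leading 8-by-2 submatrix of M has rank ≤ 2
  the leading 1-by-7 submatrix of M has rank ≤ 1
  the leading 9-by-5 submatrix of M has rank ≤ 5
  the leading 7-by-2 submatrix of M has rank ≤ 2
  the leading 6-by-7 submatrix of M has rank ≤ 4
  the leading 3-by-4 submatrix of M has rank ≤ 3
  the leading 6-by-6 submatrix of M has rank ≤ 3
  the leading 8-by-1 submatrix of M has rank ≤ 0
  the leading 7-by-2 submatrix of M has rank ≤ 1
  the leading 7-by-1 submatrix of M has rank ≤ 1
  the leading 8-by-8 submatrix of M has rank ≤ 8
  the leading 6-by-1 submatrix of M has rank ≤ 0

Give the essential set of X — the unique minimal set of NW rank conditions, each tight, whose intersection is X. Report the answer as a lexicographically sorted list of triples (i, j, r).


Reconstructing r_w from the 18 given conditions:

  R[1]: 0 1 1 1 1 1 1 1 1
  R[2]: 0 1 2 2 2 2 2 2 2
  R[3]: 0 1 2 2 3 3 3 3 3
  R[4]: 0 1 2 2 3 3 3 3 4
  R[5]: 0 1 2 2 3 3 4 4 5
  R[6]: 0 1 2 2 3 3 4 5 6
  R[7]: 0 1 2 3 4 4 5 6 7
  R[8]: 0 1 2 3 4 5 6 7 8
  R[9]: 1 2 3 4 5 6 7 8 9

the unique w with this rank table is (2, 3, 5, 9, 7, 8, 4, 6, 1).

Fulton essential set (4 of the 17 Rothe cells):

[(4, 8, 3), (6, 4, 2), (6, 6, 3), (8, 1, 0)]


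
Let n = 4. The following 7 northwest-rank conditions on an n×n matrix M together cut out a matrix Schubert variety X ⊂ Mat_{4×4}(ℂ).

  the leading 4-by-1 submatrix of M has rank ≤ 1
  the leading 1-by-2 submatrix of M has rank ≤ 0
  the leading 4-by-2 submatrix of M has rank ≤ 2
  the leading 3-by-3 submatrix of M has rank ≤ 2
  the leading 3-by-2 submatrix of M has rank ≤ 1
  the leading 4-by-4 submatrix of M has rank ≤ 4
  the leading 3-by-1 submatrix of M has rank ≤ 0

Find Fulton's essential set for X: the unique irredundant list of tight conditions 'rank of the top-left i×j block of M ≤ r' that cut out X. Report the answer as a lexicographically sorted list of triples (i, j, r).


Computing R[i][j] = min implied NW-rank bound (n=4, 7 conditions):

  0 0 1 1
  0 1 2 2
  0 1 2 3
  1 2 3 4

giving w = (3, 2, 4, 1) via Δ²R.

Fulton essential set (2 of the 4 Rothe cells):

[(1, 2, 0), (3, 1, 0)]


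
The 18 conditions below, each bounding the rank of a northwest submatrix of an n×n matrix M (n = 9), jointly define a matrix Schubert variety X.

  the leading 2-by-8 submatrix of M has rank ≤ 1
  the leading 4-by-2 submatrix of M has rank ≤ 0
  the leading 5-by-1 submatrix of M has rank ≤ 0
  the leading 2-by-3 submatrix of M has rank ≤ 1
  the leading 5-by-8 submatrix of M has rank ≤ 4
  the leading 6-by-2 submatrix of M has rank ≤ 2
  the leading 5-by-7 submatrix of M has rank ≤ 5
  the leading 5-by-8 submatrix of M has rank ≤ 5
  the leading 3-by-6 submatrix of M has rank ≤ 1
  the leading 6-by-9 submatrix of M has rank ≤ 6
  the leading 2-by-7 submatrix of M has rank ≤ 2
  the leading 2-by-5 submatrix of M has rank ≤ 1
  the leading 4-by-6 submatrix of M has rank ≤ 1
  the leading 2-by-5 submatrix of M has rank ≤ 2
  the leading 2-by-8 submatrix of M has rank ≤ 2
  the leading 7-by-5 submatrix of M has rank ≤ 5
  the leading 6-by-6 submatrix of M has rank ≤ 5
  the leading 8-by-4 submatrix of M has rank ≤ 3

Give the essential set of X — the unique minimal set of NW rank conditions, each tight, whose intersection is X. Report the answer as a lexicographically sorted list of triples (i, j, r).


The tightest implied rank at each (i,j), from the 18 conditions:

  row 1: 0 0 1 1 1 1 1 1 1
  row 2: 0 0 1 1 1 1 1 1 2
  row 3: 0 0 1 1 1 1 2 2 3
  row 4: 0 0 1 1 1 1 2 3 4
  row 5: 0 1 2 2 2 2 3 4 5
  row 6: 1 2 3 3 3 3 4 5 6
  row 7: 1 2 3 3 4 4 5 6 7
  row 8: 1 2 3 3 4 5 6 7 8
  row 9: 1 2 3 4 5 6 7 8 9

hence w(1..9) = (3, 9, 7, 8, 2, 1, 5, 6, 4).

5 SE-corners of the 22-cell Rothe diagram give Ess(w):

[(2, 8, 1), (4, 2, 0), (4, 6, 1), (5, 1, 0), (8, 4, 3)]


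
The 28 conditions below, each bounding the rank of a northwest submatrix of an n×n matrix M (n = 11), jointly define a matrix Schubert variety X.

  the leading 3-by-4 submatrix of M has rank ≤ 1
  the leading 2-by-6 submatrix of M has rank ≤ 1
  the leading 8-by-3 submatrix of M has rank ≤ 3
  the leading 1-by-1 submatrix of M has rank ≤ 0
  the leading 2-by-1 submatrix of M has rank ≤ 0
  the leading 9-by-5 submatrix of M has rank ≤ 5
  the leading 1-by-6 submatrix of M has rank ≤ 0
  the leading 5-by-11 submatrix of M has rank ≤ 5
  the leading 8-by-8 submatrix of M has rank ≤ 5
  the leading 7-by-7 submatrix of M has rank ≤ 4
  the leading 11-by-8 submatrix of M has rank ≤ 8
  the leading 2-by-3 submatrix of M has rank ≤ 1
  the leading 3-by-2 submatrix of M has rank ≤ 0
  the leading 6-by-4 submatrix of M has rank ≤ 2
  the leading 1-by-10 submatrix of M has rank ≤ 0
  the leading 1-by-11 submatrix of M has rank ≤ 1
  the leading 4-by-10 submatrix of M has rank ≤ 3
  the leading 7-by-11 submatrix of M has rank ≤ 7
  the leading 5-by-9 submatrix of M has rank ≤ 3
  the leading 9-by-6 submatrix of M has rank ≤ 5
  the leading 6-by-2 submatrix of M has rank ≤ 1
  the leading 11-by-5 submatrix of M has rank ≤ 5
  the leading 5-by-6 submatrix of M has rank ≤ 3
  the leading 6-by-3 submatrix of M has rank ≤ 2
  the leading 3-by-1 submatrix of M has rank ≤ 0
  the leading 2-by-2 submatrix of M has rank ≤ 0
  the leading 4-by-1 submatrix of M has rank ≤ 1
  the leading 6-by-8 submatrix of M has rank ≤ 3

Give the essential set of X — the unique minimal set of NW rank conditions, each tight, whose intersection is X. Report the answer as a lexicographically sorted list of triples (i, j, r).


The tightest implied rank at each (i,j), from the 28 conditions:

  0, 0, 0, 0, 0, 0, 0, 0, 0, 0, 1
  0, 0, 1, 1, 1, 1, 1, 1, 1, 1, 2
  0, 0, 1, 1, 2, 2, 2, 2, 2, 2, 3
  1, 1, 2, 2, 3, 3, 3, 3, 3, 3, 4
  1, 1, 2, 2, 3, 3, 3, 3, 3, 4, 5
  1, 1, 2, 2, 3, 3, 3, 3, 4, 5, 6
  1, 2, 3, 3, 4, 4, 4, 4, 5, 6, 7
  1, 2, 3, 4, 5, 5, 5, 5, 6, 7, 8
  1, 2, 3, 4, 5, 5, 6, 6, 7, 8, 9
  1, 2, 3, 4, 5, 6, 7, 7, 8, 9, 10
  1, 2, 3, 4, 5, 6, 7, 8, 9, 10, 11

hence w(1..11) = (11, 3, 5, 1, 10, 9, 2, 4, 7, 6, 8).

|D(w)|=27, |Ess(w)|=8:

[(1, 10, 0), (3, 2, 0), (3, 4, 1), (5, 9, 3), (6, 2, 1), (6, 4, 2), (6, 8, 3), (9, 6, 5)]


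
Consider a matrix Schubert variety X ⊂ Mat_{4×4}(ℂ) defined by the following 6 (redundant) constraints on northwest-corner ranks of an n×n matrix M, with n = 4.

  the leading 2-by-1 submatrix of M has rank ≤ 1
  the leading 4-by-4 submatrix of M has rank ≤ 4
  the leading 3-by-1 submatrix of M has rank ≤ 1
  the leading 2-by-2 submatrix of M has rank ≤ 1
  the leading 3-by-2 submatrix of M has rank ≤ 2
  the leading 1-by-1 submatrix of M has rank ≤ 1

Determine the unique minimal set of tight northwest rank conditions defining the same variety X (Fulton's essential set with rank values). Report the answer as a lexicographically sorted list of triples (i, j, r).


Computing R[i][j] = min implied NW-rank bound (n=4, 6 conditions):

  i=1: 1 1 1 1
  i=2: 1 1 2 2
  i=3: 1 2 3 3
  i=4: 1 2 3 4

reading off 1-entries of Δ²R: w = (1, 3, 2, 4).

ℓ(w)=1; the 1 essential cell (i,j,r):

[(2, 2, 1)]


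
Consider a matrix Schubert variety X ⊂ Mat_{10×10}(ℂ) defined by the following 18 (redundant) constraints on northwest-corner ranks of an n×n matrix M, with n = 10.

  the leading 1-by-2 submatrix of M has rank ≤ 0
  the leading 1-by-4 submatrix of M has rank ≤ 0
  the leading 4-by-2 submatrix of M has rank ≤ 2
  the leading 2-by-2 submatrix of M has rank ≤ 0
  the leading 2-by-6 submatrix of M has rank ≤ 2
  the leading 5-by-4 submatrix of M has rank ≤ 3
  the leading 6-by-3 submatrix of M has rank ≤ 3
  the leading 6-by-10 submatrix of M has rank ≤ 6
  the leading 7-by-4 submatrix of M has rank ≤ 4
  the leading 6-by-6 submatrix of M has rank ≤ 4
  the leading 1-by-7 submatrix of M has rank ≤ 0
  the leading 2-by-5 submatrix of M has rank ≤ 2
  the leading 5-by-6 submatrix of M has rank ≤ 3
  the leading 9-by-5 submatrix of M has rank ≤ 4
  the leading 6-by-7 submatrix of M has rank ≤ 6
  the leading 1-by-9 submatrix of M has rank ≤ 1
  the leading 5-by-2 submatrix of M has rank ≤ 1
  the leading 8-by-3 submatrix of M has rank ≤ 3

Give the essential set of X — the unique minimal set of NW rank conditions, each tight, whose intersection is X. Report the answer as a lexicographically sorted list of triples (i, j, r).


Rank table r_w(10×10) implied by the 18 constraints:

  row 1: 0, 0, 0, 0, 0, 0, 0, 1, 1, 1
  row 2: 0, 0, 1, 1, 1, 1, 1, 2, 2, 2
  row 3: 1, 1, 2, 2, 2, 2, 2, 3, 3, 3
  row 4: 1, 1, 2, 3, 3, 3, 3, 4, 4, 4
  row 5: 1, 1, 2, 3, 3, 3, 4, 5, 5, 5
  row 6: 1, 2, 3, 4, 4, 4, 5, 6, 6, 6
  row 7: 1, 2, 3, 4, 4, 5, 6, 7, 7, 7
  row 8: 1, 2, 3, 4, 4, 5, 6, 7, 8, 8
  row 9: 1, 2, 3, 4, 4, 5, 6, 7, 8, 9
  row 10: 1, 2, 3, 4, 5, 6, 7, 8, 9, 10

the unique w with this rank table is (8, 3, 1, 4, 7, 2, 6, 9, 10, 5).

Fulton essential set (5 of the 16 Rothe cells):

[(1, 7, 0), (2, 2, 0), (5, 2, 1), (5, 6, 3), (9, 5, 4)]


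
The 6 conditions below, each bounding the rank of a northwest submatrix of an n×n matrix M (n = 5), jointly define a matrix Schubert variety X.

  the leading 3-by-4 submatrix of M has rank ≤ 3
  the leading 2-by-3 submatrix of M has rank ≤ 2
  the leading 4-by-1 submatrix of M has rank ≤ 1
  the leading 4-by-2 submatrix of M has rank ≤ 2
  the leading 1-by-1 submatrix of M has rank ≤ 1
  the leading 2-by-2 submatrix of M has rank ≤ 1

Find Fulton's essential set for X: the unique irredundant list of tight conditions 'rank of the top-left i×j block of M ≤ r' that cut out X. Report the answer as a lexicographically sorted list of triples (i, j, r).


Recovering R(i,j) via the rank-extension bound from the 6 conditions:

  row 1: 1 | 1 | 1 | 1 | 1
  row 2: 1 | 1 | 2 | 2 | 2
  row 3: 1 | 2 | 3 | 3 | 3
  row 4: 1 | 2 | 3 | 4 | 4
  row 5: 1 | 2 | 3 | 4 | 5

so w = (1, 3, 2, 4, 5).

ℓ(w)=1; the 1 essential cell (i,j,r):

[(2, 2, 1)]


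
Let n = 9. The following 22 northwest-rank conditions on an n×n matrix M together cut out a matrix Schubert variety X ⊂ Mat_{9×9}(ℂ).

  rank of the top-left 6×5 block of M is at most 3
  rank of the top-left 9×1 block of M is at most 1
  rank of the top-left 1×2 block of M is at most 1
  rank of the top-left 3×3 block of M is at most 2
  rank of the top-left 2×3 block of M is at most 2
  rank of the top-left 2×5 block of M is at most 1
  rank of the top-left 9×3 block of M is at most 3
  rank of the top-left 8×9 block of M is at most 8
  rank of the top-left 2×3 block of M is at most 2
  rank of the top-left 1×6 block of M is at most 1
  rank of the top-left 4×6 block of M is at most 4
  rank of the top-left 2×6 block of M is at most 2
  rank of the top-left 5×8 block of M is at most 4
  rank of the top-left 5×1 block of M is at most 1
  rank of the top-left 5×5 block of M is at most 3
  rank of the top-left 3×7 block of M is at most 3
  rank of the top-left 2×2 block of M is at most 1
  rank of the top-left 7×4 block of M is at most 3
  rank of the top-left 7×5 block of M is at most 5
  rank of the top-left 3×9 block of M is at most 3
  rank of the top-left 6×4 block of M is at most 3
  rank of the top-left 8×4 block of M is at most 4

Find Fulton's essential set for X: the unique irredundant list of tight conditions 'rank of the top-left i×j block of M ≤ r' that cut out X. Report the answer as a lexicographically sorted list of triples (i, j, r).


Reconstructing r_w from the 22 given conditions:

  row 1: 1  1  1  1  1  1  1  1  1
  row 2: 1  1  1  1  1  2  2  2  2
  row 3: 1  2  2  2  2  3  3  3  3
  row 4: 1  2  3  3  3  4  4  4  4
  row 5: 1  2  3  3  3  4  4  4  5
  row 6: 1  2  3  3  3  4  5  5  6
  row 7: 1  2  3  3  4  5  6  6  7
  row 8: 1  2  3  4  5  6  7  7  8
  row 9: 1  2  3  4  5  6  7  8  9

hence w(1..9) = (1, 6, 2, 3, 9, 7, 5, 4, 8).

D(w) has 11 cells with 4 SE-corners; essential set:

[(2, 5, 1), (5, 8, 4), (6, 5, 3), (7, 4, 3)]


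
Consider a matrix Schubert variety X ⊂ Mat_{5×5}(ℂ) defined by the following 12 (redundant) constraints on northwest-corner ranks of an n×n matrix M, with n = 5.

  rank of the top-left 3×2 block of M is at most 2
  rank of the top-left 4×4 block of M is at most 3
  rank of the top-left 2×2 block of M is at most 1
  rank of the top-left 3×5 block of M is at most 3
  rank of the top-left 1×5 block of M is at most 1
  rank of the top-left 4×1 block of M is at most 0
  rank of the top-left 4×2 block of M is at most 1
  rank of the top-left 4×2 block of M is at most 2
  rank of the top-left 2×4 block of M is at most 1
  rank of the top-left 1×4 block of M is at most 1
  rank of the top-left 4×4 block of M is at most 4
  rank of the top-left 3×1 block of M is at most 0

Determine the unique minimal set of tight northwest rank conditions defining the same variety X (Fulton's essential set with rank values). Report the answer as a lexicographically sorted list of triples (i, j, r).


Computing R[i][j] = min implied NW-rank bound (n=5, 12 conditions):

  0 | 1 | 1 | 1 | 1
  0 | 1 | 1 | 1 | 2
  0 | 1 | 2 | 2 | 3
  0 | 1 | 2 | 3 | 4
  1 | 2 | 3 | 4 | 5

the unique w with this rank table is (2, 5, 3, 4, 1).

Fulton essential set (2 of the 6 Rothe cells):

[(2, 4, 1), (4, 1, 0)]


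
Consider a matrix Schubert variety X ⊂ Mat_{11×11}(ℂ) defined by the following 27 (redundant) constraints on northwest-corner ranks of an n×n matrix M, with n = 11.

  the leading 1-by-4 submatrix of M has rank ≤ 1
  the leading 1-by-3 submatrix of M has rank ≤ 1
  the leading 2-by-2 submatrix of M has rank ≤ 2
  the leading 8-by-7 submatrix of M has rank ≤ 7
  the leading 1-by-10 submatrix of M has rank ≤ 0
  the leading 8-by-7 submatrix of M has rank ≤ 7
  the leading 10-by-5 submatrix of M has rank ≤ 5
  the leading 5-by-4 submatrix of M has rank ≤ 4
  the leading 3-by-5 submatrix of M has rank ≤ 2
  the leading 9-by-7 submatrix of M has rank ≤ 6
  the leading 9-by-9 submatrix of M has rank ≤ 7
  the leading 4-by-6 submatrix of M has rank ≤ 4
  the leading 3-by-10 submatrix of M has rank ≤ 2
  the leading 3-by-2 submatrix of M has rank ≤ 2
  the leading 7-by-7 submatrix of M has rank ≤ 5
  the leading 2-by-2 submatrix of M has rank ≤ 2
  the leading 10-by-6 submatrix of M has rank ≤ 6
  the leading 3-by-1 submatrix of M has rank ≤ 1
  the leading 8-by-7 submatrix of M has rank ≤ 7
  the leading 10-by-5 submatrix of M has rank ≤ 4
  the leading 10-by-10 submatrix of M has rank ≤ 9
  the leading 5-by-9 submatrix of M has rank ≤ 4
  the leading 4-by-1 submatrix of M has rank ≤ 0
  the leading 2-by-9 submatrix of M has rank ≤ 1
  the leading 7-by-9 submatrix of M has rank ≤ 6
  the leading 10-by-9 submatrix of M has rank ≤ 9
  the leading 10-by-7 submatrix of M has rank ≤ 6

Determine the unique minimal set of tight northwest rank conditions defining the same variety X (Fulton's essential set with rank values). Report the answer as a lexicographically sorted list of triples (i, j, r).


Rank table r_w(11×11) implied by the 27 constraints:

  0 | 0 | 0 | 0 | 0 | 0 | 0 | 0 | 0 | 0 | 1
  0 | 1 | 1 | 1 | 1 | 1 | 1 | 1 | 1 | 1 | 2
  0 | 1 | 2 | 2 | 2 | 2 | 2 | 2 | 2 | 2 | 3
  0 | 1 | 2 | 3 | 3 | 3 | 3 | 3 | 3 | 3 | 4
  1 | 2 | 3 | 4 | 4 | 4 | 4 | 4 | 4 | 4 | 5
  1 | 2 | 3 | 4 | 4 | 5 | 5 | 5 | 5 | 5 | 6
  1 | 2 | 3 | 4 | 4 | 5 | 5 | 6 | 6 | 6 | 7
  1 | 2 | 3 | 4 | 4 | 5 | 6 | 7 | 7 | 7 | 8
  1 | 2 | 3 | 4 | 4 | 5 | 6 | 7 | 7 | 8 | 9
  1 | 2 | 3 | 4 | 4 | 5 | 6 | 7 | 8 | 9 | 10
  1 | 2 | 3 | 4 | 5 | 6 | 7 | 8 | 9 | 10 | 11

hence w(1..11) = (11, 2, 3, 4, 1, 6, 8, 7, 10, 9, 5).

5 SE-corners of the 20-cell Rothe diagram give Ess(w):

[(1, 10, 0), (4, 1, 0), (7, 7, 5), (9, 9, 7), (10, 5, 4)]
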